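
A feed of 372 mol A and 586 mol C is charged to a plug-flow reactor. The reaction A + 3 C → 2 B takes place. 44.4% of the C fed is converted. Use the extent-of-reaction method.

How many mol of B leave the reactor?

C reacted = 0.444 × 586 = 260.2 mol; ν_C = −3, so ξ = 260.2/3 = 86.73 mol.
Outlet amounts (n = n₀ + ν ξ):
  A: 372 − 1(86.73) = 285.3
  C: 586 − 3(86.73) = 325.8
  B: 0 + 2(86.73) = 173.5

173 mol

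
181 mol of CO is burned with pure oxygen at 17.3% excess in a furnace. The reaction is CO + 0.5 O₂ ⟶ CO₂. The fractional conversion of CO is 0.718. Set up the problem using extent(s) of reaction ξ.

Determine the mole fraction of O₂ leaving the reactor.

Stoichiometric O₂ = 0.5 × 181 = 90.5 mol; O₂ fed = 90.5 × 1.173 = 106.2 mol.
Fuel reacted = 0.718 × 181 → ξ = 130 mol.
Outlet (n = n₀ + ν ξ):
  CO: 181 − 1(130) = 51.04
  O₂: 106.2 − 0.5(130) = 41.18
  CO₂: 0 + 1(130) = 130
Total out = 222.2 mol; y_O₂ = 41.18 / 222.2 = 0.1853.

0.185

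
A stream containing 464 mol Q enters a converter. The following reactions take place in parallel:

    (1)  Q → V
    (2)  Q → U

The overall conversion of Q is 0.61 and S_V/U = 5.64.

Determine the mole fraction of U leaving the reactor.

Conversion of Q: Q consumed = 0.61 × 464 = 283 mol = 1ξ₁ + 1ξ₂.
Selectivity: 1ξ₁ / (1ξ₂) = 5.64 → ξ₁ = 5.64 ξ₂.
Substitute: (1·5.64 + 1) ξ₂ = 283 → ξ₂ = 42.63 mol, ξ₁ = 240.4 mol.
Outlet amounts (n = n₀ + Σ ν·ξ):
  Q: 464 − 1(240.4) − 1(42.63) = 181
  V: 0 + 1(240.4) = 240.4
  U: 0 + 1(42.63) = 42.63
Total out = 464 mol; y_U = 42.63 / 464 = 0.09187.

0.0919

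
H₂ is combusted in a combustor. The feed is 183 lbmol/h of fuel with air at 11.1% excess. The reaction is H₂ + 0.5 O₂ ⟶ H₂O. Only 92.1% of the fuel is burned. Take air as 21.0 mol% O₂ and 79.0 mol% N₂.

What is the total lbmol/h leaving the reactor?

583 lbmol/h

Stoichiometric O₂ = 0.5 × 183 = 91.5 lbmol/h; O₂ fed = 91.5 × 1.111 = 101.7 lbmol/h.
N₂ fed = 101.7 × 79/21 = 382.4 lbmol/h.
Fuel reacted = 0.921 × 183 → ξ = 168.5 lbmol/h.
Outlet (n = n₀ + ν ξ):
  H₂: 183 − 1(168.5) = 14.46
  O₂: 101.7 − 0.5(168.5) = 17.38
  N₂: 382.4 (inert)
  H₂O: 0 + 1(168.5) = 168.5
Total out = 14.46 + 17.38 + 382.4 + 168.5 = 582.8 lbmol/h.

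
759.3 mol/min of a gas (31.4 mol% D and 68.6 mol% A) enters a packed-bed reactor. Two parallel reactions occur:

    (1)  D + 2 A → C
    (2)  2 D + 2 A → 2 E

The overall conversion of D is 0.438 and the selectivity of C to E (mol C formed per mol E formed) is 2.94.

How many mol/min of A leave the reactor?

339 mol/min

Conversion of D: D consumed = 0.438 × 238.4 = 104.4 mol/min = 1ξ₁ + 2ξ₂.
Selectivity: 1ξ₁ / (2ξ₂) = 2.94 → ξ₁ = 5.88 ξ₂.
Substitute: (1·5.88 + 2) ξ₂ = 104.4 → ξ₂ = 13.25 mol/min, ξ₁ = 77.92 mol/min.
Outlet amounts (n = n₀ + Σ ν·ξ):
  D: 238.4 − 1(77.92) − 2(13.25) = 134
  A: 520.9 − 2(77.92) − 2(13.25) = 338.5
  C: 0 + 1(77.92) = 77.92
  E: 0 + 2(13.25) = 26.5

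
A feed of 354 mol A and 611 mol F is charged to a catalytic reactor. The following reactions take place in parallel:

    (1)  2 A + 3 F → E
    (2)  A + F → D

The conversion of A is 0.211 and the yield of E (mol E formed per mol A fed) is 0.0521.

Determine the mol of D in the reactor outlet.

Yield of E: 1ξ₁ / 354 = 0.0521 → ξ₁ = 18.44 mol.
Conversion of A: 2ξ₁ + 1ξ₂ = 0.211 × 354 = 74.69 → ξ₂ = 37.81 mol.
Outlet amounts (n = n₀ + Σ ν·ξ):
  A: 354 − 2(18.44) − 1(37.81) = 279.3
  F: 611 − 3(18.44) − 1(37.81) = 517.9
  E: 0 + 1(18.44) = 18.44
  D: 0 + 1(37.81) = 37.81

37.8 mol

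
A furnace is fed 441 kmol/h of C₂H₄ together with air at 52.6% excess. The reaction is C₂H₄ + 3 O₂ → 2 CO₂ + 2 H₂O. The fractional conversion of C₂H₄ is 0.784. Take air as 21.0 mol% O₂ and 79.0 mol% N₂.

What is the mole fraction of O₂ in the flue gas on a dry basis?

Stoichiometric O₂ = 3 × 441 = 1323 kmol/h; O₂ fed = 1323 × 1.526 = 2019 kmol/h.
N₂ fed = 2019 × 79/21 = 7595 kmol/h.
Fuel reacted = 0.784 × 441 → ξ = 345.7 kmol/h.
Outlet (n = n₀ + ν ξ):
  C₂H₄: 441 − 1(345.7) = 95.26
  O₂: 2019 − 3(345.7) = 981.7
  N₂: 7595 (inert)
  CO₂: 0 + 2(345.7) = 691.5
  H₂O: 0 + 2(345.7) = 691.5
Dry total = 9363 kmol/h; y_O₂ (dry) = 981.7 / 9363 = 0.1048.

0.105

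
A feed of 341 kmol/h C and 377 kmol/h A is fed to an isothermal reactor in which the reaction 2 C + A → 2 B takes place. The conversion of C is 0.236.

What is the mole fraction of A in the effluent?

C reacted = 0.236 × 341 = 80.48 kmol/h; ν_C = −2, so ξ = 80.48/2 = 40.24 kmol/h.
Outlet amounts (n = n₀ + ν ξ):
  C: 341 − 2(40.24) = 260.5
  A: 377 − 1(40.24) = 336.8
  B: 0 + 2(40.24) = 80.48
Total out = 677.8 kmol/h; y_A = 336.8 / 677.8 = 0.4969.

0.497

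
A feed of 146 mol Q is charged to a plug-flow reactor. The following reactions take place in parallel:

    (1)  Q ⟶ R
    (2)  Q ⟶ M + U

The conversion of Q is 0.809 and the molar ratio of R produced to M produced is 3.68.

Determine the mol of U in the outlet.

25.2 mol

Conversion of Q: Q consumed = 0.809 × 146 = 118.1 mol = 1ξ₁ + 1ξ₂.
Selectivity: 1ξ₁ / (1ξ₂) = 3.68 → ξ₁ = 3.68 ξ₂.
Substitute: (1·3.68 + 1) ξ₂ = 118.1 → ξ₂ = 25.24 mol, ξ₁ = 92.88 mol.
Outlet amounts (n = n₀ + Σ ν·ξ):
  Q: 146 − 1(92.88) − 1(25.24) = 27.89
  R: 0 + 1(92.88) = 92.88
  M: 0 + 1(25.24) = 25.24
  U: 0 + 1(25.24) = 25.24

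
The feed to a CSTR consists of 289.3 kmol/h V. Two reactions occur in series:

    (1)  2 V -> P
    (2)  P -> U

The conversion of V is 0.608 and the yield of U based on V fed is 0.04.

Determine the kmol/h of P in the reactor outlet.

76.4 kmol/h

Conversion of V: V consumed = 2ξ₁ = 0.608 × 289.3 → ξ₁ = 87.95 kmol/h.
Yield of U: 1ξ₂ / 289.3 = 0.04 → ξ₂ = 11.57 kmol/h.
Outlet amounts (n = n₀ + Σ ν·ξ):
  V: 289.3 − 2(87.95) = 113.4
  P: 0 + 1(87.95) − 1(11.57) = 76.38
  U: 0 + 1(11.57) = 11.57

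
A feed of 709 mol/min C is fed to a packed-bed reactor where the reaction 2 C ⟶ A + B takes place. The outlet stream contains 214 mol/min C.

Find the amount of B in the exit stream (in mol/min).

For C: n = n₀ − 2ξ → 214 = 709 − 2ξ, giving ξ = 247.5 mol/min.
Outlet amounts (n = n₀ + ν ξ):
  C: 709 − 2(247.5) = 214
  A: 0 + 1(247.5) = 247.5
  B: 0 + 1(247.5) = 247.5

248 mol/min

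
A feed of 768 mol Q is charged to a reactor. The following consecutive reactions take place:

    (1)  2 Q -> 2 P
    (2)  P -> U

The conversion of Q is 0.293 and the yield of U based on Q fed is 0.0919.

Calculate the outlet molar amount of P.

Conversion of Q: Q consumed = 2ξ₁ = 0.293 × 768 → ξ₁ = 112.5 mol.
Yield of U: 1ξ₂ / 768 = 0.0919 → ξ₂ = 70.58 mol.
Outlet amounts (n = n₀ + Σ ν·ξ):
  Q: 768 − 2(112.5) = 543
  P: 0 + 2(112.5) − 1(70.58) = 154.4
  U: 0 + 1(70.58) = 70.58

154 mol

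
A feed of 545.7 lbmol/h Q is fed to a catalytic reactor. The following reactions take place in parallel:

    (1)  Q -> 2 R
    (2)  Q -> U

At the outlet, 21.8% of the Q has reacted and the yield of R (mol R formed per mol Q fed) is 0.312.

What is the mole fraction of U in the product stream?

0.0536

Yield of R: 2ξ₁ / 545.7 = 0.312 → ξ₁ = 85.13 lbmol/h.
Conversion of Q: 1ξ₁ + 1ξ₂ = 0.218 × 545.7 = 119 → ξ₂ = 33.83 lbmol/h.
Outlet amounts (n = n₀ + Σ ν·ξ):
  Q: 545.7 − 1(85.13) − 1(33.83) = 426.7
  R: 0 + 2(85.13) = 170.3
  U: 0 + 1(33.83) = 33.83
Total out = 630.8 lbmol/h; y_U = 33.83 / 630.8 = 0.05363.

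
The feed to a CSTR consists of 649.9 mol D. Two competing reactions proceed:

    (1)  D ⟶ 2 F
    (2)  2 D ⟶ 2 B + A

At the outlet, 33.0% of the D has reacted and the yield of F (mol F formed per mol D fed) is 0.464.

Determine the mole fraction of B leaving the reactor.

Yield of F: 2ξ₁ / 649.9 = 0.464 → ξ₁ = 150.8 mol.
Conversion of D: 1ξ₁ + 2ξ₂ = 0.33 × 649.9 = 214.5 → ξ₂ = 31.85 mol.
Outlet amounts (n = n₀ + Σ ν·ξ):
  D: 649.9 − 1(150.8) − 2(31.85) = 435.4
  F: 0 + 2(150.8) = 301.6
  B: 0 + 2(31.85) = 63.69
  A: 0 + 1(31.85) = 31.85
Total out = 832.5 mol; y_B = 63.69 / 832.5 = 0.0765.

0.0765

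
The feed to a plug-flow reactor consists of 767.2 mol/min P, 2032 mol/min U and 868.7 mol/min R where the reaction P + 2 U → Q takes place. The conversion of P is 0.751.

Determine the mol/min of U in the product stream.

P reacted = 0.751 × 767.2 = 576.2 mol/min; ν_P = −1, so ξ = 576.2/1 = 576.2 mol/min.
Outlet amounts (n = n₀ + ν ξ):
  P: 767.2 − 1(576.2) = 191
  U: 2032 − 2(576.2) = 879.7
  Q: 0 + 1(576.2) = 576.2
  R: 868.7 (inert)

880 mol/min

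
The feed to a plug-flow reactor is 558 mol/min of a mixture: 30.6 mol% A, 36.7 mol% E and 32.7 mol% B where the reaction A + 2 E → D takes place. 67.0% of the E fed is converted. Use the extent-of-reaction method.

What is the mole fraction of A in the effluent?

E reacted = 0.67 × 204.8 = 137.2 mol/min; ν_E = −2, so ξ = 137.2/2 = 68.6 mol/min.
Outlet amounts (n = n₀ + ν ξ):
  A: 170.7 − 1(68.6) = 102.1
  E: 204.8 − 2(68.6) = 67.58
  D: 0 + 1(68.6) = 68.6
  B: 182.5 (inert)
Total out = 420.8 mol/min; y_A = 102.1 / 420.8 = 0.2427.

0.243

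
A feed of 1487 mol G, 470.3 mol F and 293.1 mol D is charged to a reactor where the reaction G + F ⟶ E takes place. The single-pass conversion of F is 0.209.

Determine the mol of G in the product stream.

F reacted = 0.209 × 470.3 = 98.29 mol; ν_F = −1, so ξ = 98.29/1 = 98.29 mol.
Outlet amounts (n = n₀ + ν ξ):
  G: 1487 − 1(98.29) = 1389
  F: 470.3 − 1(98.29) = 372
  E: 0 + 1(98.29) = 98.29
  D: 293.1 (inert)

1390 mol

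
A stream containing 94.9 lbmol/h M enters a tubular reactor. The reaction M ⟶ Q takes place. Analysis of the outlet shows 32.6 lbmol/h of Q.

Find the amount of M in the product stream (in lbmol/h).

For Q: n = n₀ + 1ξ → 32.6 = 0 + 1ξ, giving ξ = 32.6 lbmol/h.
Outlet amounts (n = n₀ + ν ξ):
  M: 94.9 − 1(32.6) = 62.3
  Q: 0 + 1(32.6) = 32.6

62.3 lbmol/h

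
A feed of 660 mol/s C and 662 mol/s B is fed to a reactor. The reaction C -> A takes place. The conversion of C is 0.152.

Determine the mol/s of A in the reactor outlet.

100 mol/s

C reacted = 0.152 × 660 = 100.3 mol/s; ν_C = −1, so ξ = 100.3/1 = 100.3 mol/s.
Outlet amounts (n = n₀ + ν ξ):
  C: 660 − 1(100.3) = 559.7
  A: 0 + 1(100.3) = 100.3
  B: 662 (inert)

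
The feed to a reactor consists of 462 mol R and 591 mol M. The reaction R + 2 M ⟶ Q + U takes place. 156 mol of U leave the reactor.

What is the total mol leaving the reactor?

For U: n = n₀ + 1ξ → 156 = 0 + 1ξ, giving ξ = 156 mol.
Outlet amounts (n = n₀ + ν ξ):
  R: 462 − 1(156) = 306
  M: 591 − 2(156) = 279
  Q: 0 + 1(156) = 156
  U: 0 + 1(156) = 156
Total out = 306 + 279 + 156 + 156 = 897 mol.

897 mol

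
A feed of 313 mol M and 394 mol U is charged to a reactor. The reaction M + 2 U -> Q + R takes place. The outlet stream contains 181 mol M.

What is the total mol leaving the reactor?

For M: n = n₀ − 1ξ → 181 = 313 − 1ξ, giving ξ = 132 mol.
Outlet amounts (n = n₀ + ν ξ):
  M: 313 − 1(132) = 181
  U: 394 − 2(132) = 130
  Q: 0 + 1(132) = 132
  R: 0 + 1(132) = 132
Total out = 181 + 130 + 132 + 132 = 575 mol.

575 mol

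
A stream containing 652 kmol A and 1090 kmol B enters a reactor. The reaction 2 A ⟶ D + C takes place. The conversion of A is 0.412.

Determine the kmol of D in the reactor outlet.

A reacted = 0.412 × 652 = 268.6 kmol; ν_A = −2, so ξ = 268.6/2 = 134.3 kmol.
Outlet amounts (n = n₀ + ν ξ):
  A: 652 − 2(134.3) = 383.4
  D: 0 + 1(134.3) = 134.3
  C: 0 + 1(134.3) = 134.3
  B: 1090 (inert)

134 kmol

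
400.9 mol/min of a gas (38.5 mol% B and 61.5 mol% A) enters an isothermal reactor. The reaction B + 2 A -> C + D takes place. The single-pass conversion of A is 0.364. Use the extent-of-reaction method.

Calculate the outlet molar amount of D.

44.9 mol/min

A reacted = 0.364 × 246.6 = 89.75 mol/min; ν_A = −2, so ξ = 89.75/2 = 44.87 mol/min.
Outlet amounts (n = n₀ + ν ξ):
  B: 154.3 − 1(44.87) = 109.5
  A: 246.6 − 2(44.87) = 156.8
  C: 0 + 1(44.87) = 44.87
  D: 0 + 1(44.87) = 44.87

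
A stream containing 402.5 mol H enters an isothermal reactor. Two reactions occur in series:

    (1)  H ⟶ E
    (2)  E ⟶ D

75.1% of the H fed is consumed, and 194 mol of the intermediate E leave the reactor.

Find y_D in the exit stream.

0.269

Conversion of H: H consumed = 1ξ₁ = 0.751 × 402.5 → ξ₁ = 302.3 mol.
E balance: n_E = 0 + 1ξ₁ − 1ξ₂ = 194 → ξ₂ = (1·302.3 − 194)/1 = 108.3 mol.
Outlet amounts (n = n₀ + Σ ν·ξ):
  H: 402.5 − 1(302.3) = 100.2
  E: 0 + 1(302.3) − 1(108.3) = 194
  D: 0 + 1(108.3) = 108.3
Total out = 402.5 mol; y_D = 108.3 / 402.5 = 0.269.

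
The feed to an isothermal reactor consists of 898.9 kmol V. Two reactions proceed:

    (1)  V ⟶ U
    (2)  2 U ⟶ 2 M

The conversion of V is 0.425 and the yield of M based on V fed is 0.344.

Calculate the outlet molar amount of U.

Conversion of V: V consumed = 1ξ₁ = 0.425 × 898.9 → ξ₁ = 382 kmol.
Yield of M: 2ξ₂ / 898.9 = 0.344 → ξ₂ = 154.6 kmol.
Outlet amounts (n = n₀ + Σ ν·ξ):
  V: 898.9 − 1(382) = 516.9
  U: 0 + 1(382) − 2(154.6) = 72.81
  M: 0 + 2(154.6) = 309.2

72.8 kmol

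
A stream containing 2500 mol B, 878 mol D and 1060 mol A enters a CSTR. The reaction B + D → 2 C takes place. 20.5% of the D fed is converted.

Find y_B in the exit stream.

D reacted = 0.205 × 878 = 180 mol; ν_D = −1, so ξ = 180/1 = 180 mol.
Outlet amounts (n = n₀ + ν ξ):
  B: 2500 − 1(180) = 2320
  D: 878 − 1(180) = 698
  C: 0 + 2(180) = 360
  A: 1060 (inert)
Total out = 4438 mol; y_B = 2320 / 4438 = 0.5228.

0.523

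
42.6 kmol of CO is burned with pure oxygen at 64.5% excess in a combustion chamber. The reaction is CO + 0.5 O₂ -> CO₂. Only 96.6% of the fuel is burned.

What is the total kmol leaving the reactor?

Stoichiometric O₂ = 0.5 × 42.6 = 21.3 kmol; O₂ fed = 21.3 × 1.645 = 35.04 kmol.
Fuel reacted = 0.966 × 42.6 → ξ = 41.15 kmol.
Outlet (n = n₀ + ν ξ):
  CO: 42.6 − 1(41.15) = 1.448
  O₂: 35.04 − 0.5(41.15) = 14.46
  CO₂: 0 + 1(41.15) = 41.15
Total out = 1.448 + 14.46 + 41.15 = 57.06 kmol.

57.1 kmol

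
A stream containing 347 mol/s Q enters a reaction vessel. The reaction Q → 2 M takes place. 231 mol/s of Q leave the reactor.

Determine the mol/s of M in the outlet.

232 mol/s

For Q: n = n₀ − 1ξ → 231 = 347 − 1ξ, giving ξ = 116 mol/s.
Outlet amounts (n = n₀ + ν ξ):
  Q: 347 − 1(116) = 231
  M: 0 + 2(116) = 232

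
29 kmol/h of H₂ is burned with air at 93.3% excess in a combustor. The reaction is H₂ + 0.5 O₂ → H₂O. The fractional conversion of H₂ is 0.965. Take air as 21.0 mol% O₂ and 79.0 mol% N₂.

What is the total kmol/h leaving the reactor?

148 kmol/h

Stoichiometric O₂ = 0.5 × 29 = 14.5 kmol/h; O₂ fed = 14.5 × 1.933 = 28.03 kmol/h.
N₂ fed = 28.03 × 79/21 = 105.4 kmol/h.
Fuel reacted = 0.965 × 29 → ξ = 27.98 kmol/h.
Outlet (n = n₀ + ν ξ):
  H₂: 29 − 1(27.98) = 1.015
  O₂: 28.03 − 0.5(27.98) = 14.04
  N₂: 105.4 (inert)
  H₂O: 0 + 1(27.98) = 27.98
Total out = 1.015 + 14.04 + 105.4 + 27.98 = 148.5 kmol/h.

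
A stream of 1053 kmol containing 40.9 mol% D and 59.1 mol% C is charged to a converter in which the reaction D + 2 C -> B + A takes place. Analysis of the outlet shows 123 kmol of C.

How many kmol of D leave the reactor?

181 kmol

For C: n = n₀ − 2ξ → 123 = 622.3 − 2ξ, giving ξ = 249.7 kmol.
Outlet amounts (n = n₀ + ν ξ):
  D: 430.7 − 1(249.7) = 181
  C: 622.3 − 2(249.7) = 123
  B: 0 + 1(249.7) = 249.7
  A: 0 + 1(249.7) = 249.7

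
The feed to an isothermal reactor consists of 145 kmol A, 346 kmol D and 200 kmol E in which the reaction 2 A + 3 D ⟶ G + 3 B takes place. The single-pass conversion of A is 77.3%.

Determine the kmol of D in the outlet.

A reacted = 0.773 × 145 = 112.1 kmol; ν_A = −2, so ξ = 112.1/2 = 56.04 kmol.
Outlet amounts (n = n₀ + ν ξ):
  A: 145 − 2(56.04) = 32.91
  D: 346 − 3(56.04) = 177.9
  G: 0 + 1(56.04) = 56.04
  B: 0 + 3(56.04) = 168.1
  E: 200 (inert)

178 kmol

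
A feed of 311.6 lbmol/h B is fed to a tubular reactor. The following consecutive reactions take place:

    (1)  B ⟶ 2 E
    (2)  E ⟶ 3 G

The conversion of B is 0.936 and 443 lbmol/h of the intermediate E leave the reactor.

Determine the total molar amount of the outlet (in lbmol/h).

Conversion of B: B consumed = 1ξ₁ = 0.936 × 311.6 → ξ₁ = 291.7 lbmol/h.
E balance: n_E = 0 + 2ξ₁ − 1ξ₂ = 443 → ξ₂ = (2·291.7 − 443)/1 = 140.3 lbmol/h.
Outlet amounts (n = n₀ + Σ ν·ξ):
  B: 311.6 − 1(291.7) = 19.94
  E: 0 + 2(291.7) − 1(140.3) = 443
  G: 0 + 3(140.3) = 420.9
Total out = 19.94 + 443 + 420.9 = 883.9 lbmol/h.

884 lbmol/h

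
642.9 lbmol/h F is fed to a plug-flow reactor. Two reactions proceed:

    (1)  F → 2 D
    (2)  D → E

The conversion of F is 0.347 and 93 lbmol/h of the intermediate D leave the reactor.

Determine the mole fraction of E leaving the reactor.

Conversion of F: F consumed = 1ξ₁ = 0.347 × 642.9 → ξ₁ = 223.1 lbmol/h.
D balance: n_D = 0 + 2ξ₁ − 1ξ₂ = 93 → ξ₂ = (2·223.1 − 93)/1 = 353.2 lbmol/h.
Outlet amounts (n = n₀ + Σ ν·ξ):
  F: 642.9 − 1(223.1) = 419.8
  D: 0 + 2(223.1) − 1(353.2) = 93
  E: 0 + 1(353.2) = 353.2
Total out = 866 lbmol/h; y_E = 353.2 / 866 = 0.4078.

0.408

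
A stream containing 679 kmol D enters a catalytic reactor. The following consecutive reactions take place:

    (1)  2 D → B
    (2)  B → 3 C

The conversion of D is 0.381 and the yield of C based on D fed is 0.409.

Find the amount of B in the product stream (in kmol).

36.8 kmol

Conversion of D: D consumed = 2ξ₁ = 0.381 × 679 → ξ₁ = 129.3 kmol.
Yield of C: 3ξ₂ / 679 = 0.409 → ξ₂ = 92.57 kmol.
Outlet amounts (n = n₀ + Σ ν·ξ):
  D: 679 − 2(129.3) = 420.3
  B: 0 + 1(129.3) − 1(92.57) = 36.78
  C: 0 + 3(92.57) = 277.7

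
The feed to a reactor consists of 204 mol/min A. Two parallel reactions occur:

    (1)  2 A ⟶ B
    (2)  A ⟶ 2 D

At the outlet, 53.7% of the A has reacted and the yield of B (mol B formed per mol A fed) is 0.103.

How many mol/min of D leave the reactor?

135 mol/min

Yield of B: 1ξ₁ / 204 = 0.103 → ξ₁ = 21.01 mol/min.
Conversion of A: 2ξ₁ + 1ξ₂ = 0.537 × 204 = 109.5 → ξ₂ = 67.52 mol/min.
Outlet amounts (n = n₀ + Σ ν·ξ):
  A: 204 − 2(21.01) − 1(67.52) = 94.45
  B: 0 + 1(21.01) = 21.01
  D: 0 + 2(67.52) = 135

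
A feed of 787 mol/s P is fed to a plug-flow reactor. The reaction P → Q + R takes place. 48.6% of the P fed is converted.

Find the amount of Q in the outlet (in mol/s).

382 mol/s

P reacted = 0.486 × 787 = 382.5 mol/s; ν_P = −1, so ξ = 382.5/1 = 382.5 mol/s.
Outlet amounts (n = n₀ + ν ξ):
  P: 787 − 1(382.5) = 404.5
  Q: 0 + 1(382.5) = 382.5
  R: 0 + 1(382.5) = 382.5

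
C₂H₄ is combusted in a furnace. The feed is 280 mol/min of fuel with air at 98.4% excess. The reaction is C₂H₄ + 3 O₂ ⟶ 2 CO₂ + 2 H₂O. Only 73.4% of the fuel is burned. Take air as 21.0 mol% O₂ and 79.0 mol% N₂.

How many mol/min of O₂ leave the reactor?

1050 mol/min

Stoichiometric O₂ = 3 × 280 = 840 mol/min; O₂ fed = 840 × 1.984 = 1667 mol/min.
N₂ fed = 1667 × 79/21 = 6269 mol/min.
Fuel reacted = 0.734 × 280 → ξ = 205.5 mol/min.
Outlet (n = n₀ + ν ξ):
  C₂H₄: 280 − 1(205.5) = 74.48
  O₂: 1667 − 3(205.5) = 1050
  N₂: 6269 (inert)
  CO₂: 0 + 2(205.5) = 411
  H₂O: 0 + 2(205.5) = 411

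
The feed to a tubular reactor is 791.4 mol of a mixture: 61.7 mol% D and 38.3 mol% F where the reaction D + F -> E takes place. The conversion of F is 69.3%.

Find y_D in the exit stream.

0.479

F reacted = 0.693 × 303.1 = 210.1 mol; ν_F = −1, so ξ = 210.1/1 = 210.1 mol.
Outlet amounts (n = n₀ + ν ξ):
  D: 488.3 − 1(210.1) = 278.2
  F: 303.1 − 1(210.1) = 93.05
  E: 0 + 1(210.1) = 210.1
Total out = 581.3 mol; y_D = 278.2 / 581.3 = 0.4786.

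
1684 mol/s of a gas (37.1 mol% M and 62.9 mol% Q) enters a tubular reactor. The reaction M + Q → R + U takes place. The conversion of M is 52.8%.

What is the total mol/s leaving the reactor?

1680 mol/s

M reacted = 0.528 × 624.8 = 329.9 mol/s; ν_M = −1, so ξ = 329.9/1 = 329.9 mol/s.
Outlet amounts (n = n₀ + ν ξ):
  M: 624.8 − 1(329.9) = 294.9
  Q: 1059 − 1(329.9) = 729.4
  R: 0 + 1(329.9) = 329.9
  U: 0 + 1(329.9) = 329.9
Total out = 294.9 + 729.4 + 329.9 + 329.9 = 1684 mol/s.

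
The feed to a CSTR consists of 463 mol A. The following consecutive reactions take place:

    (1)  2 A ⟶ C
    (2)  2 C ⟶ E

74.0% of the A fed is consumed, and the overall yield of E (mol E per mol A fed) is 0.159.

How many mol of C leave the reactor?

Conversion of A: A consumed = 2ξ₁ = 0.74 × 463 → ξ₁ = 171.3 mol.
Yield of E: 1ξ₂ / 463 = 0.159 → ξ₂ = 73.62 mol.
Outlet amounts (n = n₀ + Σ ν·ξ):
  A: 463 − 2(171.3) = 120.4
  C: 0 + 1(171.3) − 2(73.62) = 24.08
  E: 0 + 1(73.62) = 73.62

24.1 mol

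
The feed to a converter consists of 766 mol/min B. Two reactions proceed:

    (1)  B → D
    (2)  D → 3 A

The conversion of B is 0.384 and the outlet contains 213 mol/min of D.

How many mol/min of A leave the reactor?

243 mol/min

Conversion of B: B consumed = 1ξ₁ = 0.384 × 766 → ξ₁ = 294.1 mol/min.
D balance: n_D = 0 + 1ξ₁ − 1ξ₂ = 213 → ξ₂ = (1·294.1 − 213)/1 = 81.14 mol/min.
Outlet amounts (n = n₀ + Σ ν·ξ):
  B: 766 − 1(294.1) = 471.9
  D: 0 + 1(294.1) − 1(81.14) = 213
  A: 0 + 3(81.14) = 243.4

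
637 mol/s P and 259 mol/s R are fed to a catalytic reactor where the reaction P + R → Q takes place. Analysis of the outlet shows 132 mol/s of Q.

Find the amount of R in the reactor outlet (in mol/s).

127 mol/s

For Q: n = n₀ + 1ξ → 132 = 0 + 1ξ, giving ξ = 132 mol/s.
Outlet amounts (n = n₀ + ν ξ):
  P: 637 − 1(132) = 505
  R: 259 − 1(132) = 127
  Q: 0 + 1(132) = 132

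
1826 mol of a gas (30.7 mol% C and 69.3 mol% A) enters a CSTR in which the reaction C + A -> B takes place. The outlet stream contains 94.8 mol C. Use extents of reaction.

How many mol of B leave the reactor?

For C: n = n₀ − 1ξ → 94.8 = 560.6 − 1ξ, giving ξ = 465.8 mol.
Outlet amounts (n = n₀ + ν ξ):
  C: 560.6 − 1(465.8) = 94.8
  A: 1265 − 1(465.8) = 799.6
  B: 0 + 1(465.8) = 465.8

466 mol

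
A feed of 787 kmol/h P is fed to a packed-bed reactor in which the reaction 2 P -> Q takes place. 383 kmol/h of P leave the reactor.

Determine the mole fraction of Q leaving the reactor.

For P: n = n₀ − 2ξ → 383 = 787 − 2ξ, giving ξ = 202 kmol/h.
Outlet amounts (n = n₀ + ν ξ):
  P: 787 − 2(202) = 383
  Q: 0 + 1(202) = 202
Total out = 585 kmol/h; y_Q = 202 / 585 = 0.3453.

0.345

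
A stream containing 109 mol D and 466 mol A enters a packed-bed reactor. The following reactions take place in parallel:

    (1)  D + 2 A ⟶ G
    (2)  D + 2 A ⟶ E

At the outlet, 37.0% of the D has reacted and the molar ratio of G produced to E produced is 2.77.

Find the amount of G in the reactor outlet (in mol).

29.6 mol

Conversion of D: D consumed = 0.37 × 109 = 40.33 mol = 1ξ₁ + 1ξ₂.
Selectivity: 1ξ₁ / (1ξ₂) = 2.77 → ξ₁ = 2.77 ξ₂.
Substitute: (1·2.77 + 1) ξ₂ = 40.33 → ξ₂ = 10.7 mol, ξ₁ = 29.63 mol.
Outlet amounts (n = n₀ + Σ ν·ξ):
  D: 109 − 1(29.63) − 1(10.7) = 68.67
  A: 466 − 2(29.63) − 2(10.7) = 385.3
  G: 0 + 1(29.63) = 29.63
  E: 0 + 1(10.7) = 10.7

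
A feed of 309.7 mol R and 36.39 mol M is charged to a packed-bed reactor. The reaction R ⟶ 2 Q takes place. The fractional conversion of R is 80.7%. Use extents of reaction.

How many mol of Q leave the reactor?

500 mol

R reacted = 0.807 × 309.7 = 249.9 mol; ν_R = −1, so ξ = 249.9/1 = 249.9 mol.
Outlet amounts (n = n₀ + ν ξ):
  R: 309.7 − 1(249.9) = 59.77
  Q: 0 + 2(249.9) = 499.9
  M: 36.39 (inert)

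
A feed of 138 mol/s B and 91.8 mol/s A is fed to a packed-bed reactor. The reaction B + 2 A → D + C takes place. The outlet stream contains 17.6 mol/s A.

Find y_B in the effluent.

For A: n = n₀ − 2ξ → 17.6 = 91.8 − 2ξ, giving ξ = 37.1 mol/s.
Outlet amounts (n = n₀ + ν ξ):
  B: 138 − 1(37.1) = 100.9
  A: 91.8 − 2(37.1) = 17.6
  D: 0 + 1(37.1) = 37.1
  C: 0 + 1(37.1) = 37.1
Total out = 192.7 mol/s; y_B = 100.9 / 192.7 = 0.5236.

0.524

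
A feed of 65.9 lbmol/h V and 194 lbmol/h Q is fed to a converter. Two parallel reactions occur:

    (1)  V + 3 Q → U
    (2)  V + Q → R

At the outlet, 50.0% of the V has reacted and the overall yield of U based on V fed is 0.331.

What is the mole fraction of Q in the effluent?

0.641

Yield of U: 1ξ₁ / 65.9 = 0.331 → ξ₁ = 21.81 lbmol/h.
Conversion of V: 1ξ₁ + 1ξ₂ = 0.5 × 65.9 = 32.95 → ξ₂ = 11.14 lbmol/h.
Outlet amounts (n = n₀ + Σ ν·ξ):
  V: 65.9 − 1(21.81) − 1(11.14) = 32.95
  Q: 194 − 3(21.81) − 1(11.14) = 117.4
  U: 0 + 1(21.81) = 21.81
  R: 0 + 1(11.14) = 11.14
Total out = 183.3 lbmol/h; y_Q = 117.4 / 183.3 = 0.6405.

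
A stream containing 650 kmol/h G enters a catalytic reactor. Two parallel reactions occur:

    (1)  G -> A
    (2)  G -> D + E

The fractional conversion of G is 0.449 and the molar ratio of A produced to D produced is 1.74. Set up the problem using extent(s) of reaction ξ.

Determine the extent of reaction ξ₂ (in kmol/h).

ξ₂ = 107 kmol/h

Conversion of G: G consumed = 0.449 × 650 = 291.9 kmol/h = 1ξ₁ + 1ξ₂.
Selectivity: 1ξ₁ / (1ξ₂) = 1.74 → ξ₁ = 1.74 ξ₂.
Substitute: (1·1.74 + 1) ξ₂ = 291.9 → ξ₂ = 106.5 kmol/h, ξ₁ = 185.3 kmol/h.
Outlet amounts (n = n₀ + Σ ν·ξ):
  G: 650 − 1(185.3) − 1(106.5) = 358.1
  A: 0 + 1(185.3) = 185.3
  D: 0 + 1(106.5) = 106.5
  E: 0 + 1(106.5) = 106.5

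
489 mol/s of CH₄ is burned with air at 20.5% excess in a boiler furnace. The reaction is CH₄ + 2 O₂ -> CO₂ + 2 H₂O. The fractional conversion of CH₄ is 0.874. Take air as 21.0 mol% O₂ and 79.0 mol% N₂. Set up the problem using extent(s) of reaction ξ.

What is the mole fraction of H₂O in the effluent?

Stoichiometric O₂ = 2 × 489 = 978 mol/s; O₂ fed = 978 × 1.205 = 1178 mol/s.
N₂ fed = 1178 × 79/21 = 4433 mol/s.
Fuel reacted = 0.874 × 489 → ξ = 427.4 mol/s.
Outlet (n = n₀ + ν ξ):
  CH₄: 489 − 1(427.4) = 61.61
  O₂: 1178 − 2(427.4) = 323.7
  N₂: 4433 (inert)
  CO₂: 0 + 1(427.4) = 427.4
  H₂O: 0 + 2(427.4) = 854.8
Total out = 6101 mol/s; y_H₂O = 854.8 / 6101 = 0.1401.

0.14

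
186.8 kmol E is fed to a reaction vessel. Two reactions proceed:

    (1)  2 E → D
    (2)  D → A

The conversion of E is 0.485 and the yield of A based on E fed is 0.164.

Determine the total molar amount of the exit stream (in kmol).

Conversion of E: E consumed = 2ξ₁ = 0.485 × 186.8 → ξ₁ = 45.3 kmol.
Yield of A: 1ξ₂ / 186.8 = 0.164 → ξ₂ = 30.64 kmol.
Outlet amounts (n = n₀ + Σ ν·ξ):
  E: 186.8 − 2(45.3) = 96.2
  D: 0 + 1(45.3) − 1(30.64) = 14.66
  A: 0 + 1(30.64) = 30.64
Total out = 96.2 + 14.66 + 30.64 = 141.5 kmol.

142 kmol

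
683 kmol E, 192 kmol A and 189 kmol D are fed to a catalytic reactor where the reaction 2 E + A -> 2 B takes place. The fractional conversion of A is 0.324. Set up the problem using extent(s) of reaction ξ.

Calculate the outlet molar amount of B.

124 kmol

A reacted = 0.324 × 192 = 62.21 kmol; ν_A = −1, so ξ = 62.21/1 = 62.21 kmol.
Outlet amounts (n = n₀ + ν ξ):
  E: 683 − 2(62.21) = 558.6
  A: 192 − 1(62.21) = 129.8
  B: 0 + 2(62.21) = 124.4
  D: 189 (inert)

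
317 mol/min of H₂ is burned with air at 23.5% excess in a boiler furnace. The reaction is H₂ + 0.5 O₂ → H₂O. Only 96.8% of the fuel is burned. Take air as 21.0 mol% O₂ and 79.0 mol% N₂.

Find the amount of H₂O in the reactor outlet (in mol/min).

Stoichiometric O₂ = 0.5 × 317 = 158.5 mol/min; O₂ fed = 158.5 × 1.235 = 195.7 mol/min.
N₂ fed = 195.7 × 79/21 = 736.4 mol/min.
Fuel reacted = 0.968 × 317 → ξ = 306.9 mol/min.
Outlet (n = n₀ + ν ξ):
  H₂: 317 − 1(306.9) = 10.14
  O₂: 195.7 − 0.5(306.9) = 42.32
  N₂: 736.4 (inert)
  H₂O: 0 + 1(306.9) = 306.9

307 mol/min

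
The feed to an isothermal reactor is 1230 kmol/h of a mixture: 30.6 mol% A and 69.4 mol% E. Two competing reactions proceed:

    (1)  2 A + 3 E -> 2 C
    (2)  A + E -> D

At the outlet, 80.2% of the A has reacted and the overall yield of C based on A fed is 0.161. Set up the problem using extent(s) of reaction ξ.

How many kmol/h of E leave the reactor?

Yield of C: 2ξ₁ / 376.4 = 0.161 → ξ₁ = 30.3 kmol/h.
Conversion of A: 2ξ₁ + 1ξ₂ = 0.802 × 376.4 = 301.9 → ξ₂ = 241.3 kmol/h.
Outlet amounts (n = n₀ + Σ ν·ξ):
  A: 376.4 − 2(30.3) − 1(241.3) = 74.52
  E: 853.6 − 3(30.3) − 1(241.3) = 521.5
  C: 0 + 2(30.3) = 60.6
  D: 0 + 1(241.3) = 241.3

521 kmol/h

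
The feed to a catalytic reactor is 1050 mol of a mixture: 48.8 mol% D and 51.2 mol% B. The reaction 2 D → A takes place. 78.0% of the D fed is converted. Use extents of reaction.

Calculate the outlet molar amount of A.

D reacted = 0.78 × 512.4 = 399.7 mol; ν_D = −2, so ξ = 399.7/2 = 199.8 mol.
Outlet amounts (n = n₀ + ν ξ):
  D: 512.4 − 2(199.8) = 112.7
  A: 0 + 1(199.8) = 199.8
  B: 537.6 (inert)

200 mol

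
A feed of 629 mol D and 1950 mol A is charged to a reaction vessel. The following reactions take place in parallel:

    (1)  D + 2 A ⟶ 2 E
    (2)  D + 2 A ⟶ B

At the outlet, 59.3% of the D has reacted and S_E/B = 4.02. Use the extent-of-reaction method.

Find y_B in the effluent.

Conversion of D: D consumed = 0.593 × 629 = 373 mol = 1ξ₁ + 1ξ₂.
Selectivity: 2ξ₁ / (1ξ₂) = 4.02 → ξ₁ = 2.01 ξ₂.
Substitute: (1·2.01 + 1) ξ₂ = 373 → ξ₂ = 123.9 mol, ξ₁ = 249.1 mol.
Outlet amounts (n = n₀ + Σ ν·ξ):
  D: 629 − 1(249.1) − 1(123.9) = 256
  A: 1950 − 2(249.1) − 2(123.9) = 1204
  E: 0 + 2(249.1) = 498.2
  B: 0 + 1(123.9) = 123.9
Total out = 2082 mol; y_B = 123.9 / 2082 = 0.05952.

0.0595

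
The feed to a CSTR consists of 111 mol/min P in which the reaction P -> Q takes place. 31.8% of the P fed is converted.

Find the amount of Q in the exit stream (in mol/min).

35.3 mol/min

P reacted = 0.318 × 111 = 35.3 mol/min; ν_P = −1, so ξ = 35.3/1 = 35.3 mol/min.
Outlet amounts (n = n₀ + ν ξ):
  P: 111 − 1(35.3) = 75.7
  Q: 0 + 1(35.3) = 35.3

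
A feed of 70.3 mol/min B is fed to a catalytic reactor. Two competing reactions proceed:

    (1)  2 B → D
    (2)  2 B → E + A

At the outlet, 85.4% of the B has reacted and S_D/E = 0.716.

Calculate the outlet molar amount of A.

Conversion of B: B consumed = 0.854 × 70.3 = 60.04 mol/min = 2ξ₁ + 2ξ₂.
Selectivity: 1ξ₁ / (1ξ₂) = 0.716 → ξ₁ = 0.716 ξ₂.
Substitute: (2·0.716 + 2) ξ₂ = 60.04 → ξ₂ = 17.49 mol/min, ξ₁ = 12.53 mol/min.
Outlet amounts (n = n₀ + Σ ν·ξ):
  B: 70.3 − 2(12.53) − 2(17.49) = 10.26
  D: 0 + 1(12.53) = 12.53
  E: 0 + 1(17.49) = 17.49
  A: 0 + 1(17.49) = 17.49

17.5 mol/min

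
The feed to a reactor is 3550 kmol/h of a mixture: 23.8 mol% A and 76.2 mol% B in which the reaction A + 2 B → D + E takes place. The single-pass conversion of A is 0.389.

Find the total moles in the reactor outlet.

A reacted = 0.389 × 844.9 = 328.7 kmol/h; ν_A = −1, so ξ = 328.7/1 = 328.7 kmol/h.
Outlet amounts (n = n₀ + ν ξ):
  A: 844.9 − 1(328.7) = 516.2
  B: 2705 − 2(328.7) = 2048
  D: 0 + 1(328.7) = 328.7
  E: 0 + 1(328.7) = 328.7
Total out = 516.2 + 2048 + 328.7 + 328.7 = 3221 kmol/h.

3220 kmol/h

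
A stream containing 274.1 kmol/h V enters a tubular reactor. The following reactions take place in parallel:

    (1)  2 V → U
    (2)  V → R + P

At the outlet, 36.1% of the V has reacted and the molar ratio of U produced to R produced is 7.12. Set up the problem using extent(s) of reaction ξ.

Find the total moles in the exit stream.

234 kmol/h

Conversion of V: V consumed = 0.361 × 274.1 = 98.95 kmol/h = 2ξ₁ + 1ξ₂.
Selectivity: 1ξ₁ / (1ξ₂) = 7.12 → ξ₁ = 7.12 ξ₂.
Substitute: (2·7.12 + 1) ξ₂ = 98.95 → ξ₂ = 6.493 kmol/h, ξ₁ = 46.23 kmol/h.
Outlet amounts (n = n₀ + Σ ν·ξ):
  V: 274.1 − 2(46.23) − 1(6.493) = 175.1
  U: 0 + 1(46.23) = 46.23
  R: 0 + 1(6.493) = 6.493
  P: 0 + 1(6.493) = 6.493
Total out = 175.1 + 46.23 + 6.493 + 6.493 = 234.4 kmol/h.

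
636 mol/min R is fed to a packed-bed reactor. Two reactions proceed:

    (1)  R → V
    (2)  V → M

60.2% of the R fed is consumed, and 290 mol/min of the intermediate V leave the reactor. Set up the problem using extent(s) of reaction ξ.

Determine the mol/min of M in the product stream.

Conversion of R: R consumed = 1ξ₁ = 0.602 × 636 → ξ₁ = 382.9 mol/min.
V balance: n_V = 0 + 1ξ₁ − 1ξ₂ = 290 → ξ₂ = (1·382.9 − 290)/1 = 92.87 mol/min.
Outlet amounts (n = n₀ + Σ ν·ξ):
  R: 636 − 1(382.9) = 253.1
  V: 0 + 1(382.9) − 1(92.87) = 290
  M: 0 + 1(92.87) = 92.87

92.9 mol/min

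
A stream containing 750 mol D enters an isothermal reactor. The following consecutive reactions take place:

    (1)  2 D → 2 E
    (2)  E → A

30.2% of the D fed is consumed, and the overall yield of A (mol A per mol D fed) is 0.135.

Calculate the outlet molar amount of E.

125 mol

Conversion of D: D consumed = 2ξ₁ = 0.302 × 750 → ξ₁ = 113.2 mol.
Yield of A: 1ξ₂ / 750 = 0.135 → ξ₂ = 101.2 mol.
Outlet amounts (n = n₀ + Σ ν·ξ):
  D: 750 − 2(113.2) = 523.5
  E: 0 + 2(113.2) − 1(101.2) = 125.2
  A: 0 + 1(101.2) = 101.2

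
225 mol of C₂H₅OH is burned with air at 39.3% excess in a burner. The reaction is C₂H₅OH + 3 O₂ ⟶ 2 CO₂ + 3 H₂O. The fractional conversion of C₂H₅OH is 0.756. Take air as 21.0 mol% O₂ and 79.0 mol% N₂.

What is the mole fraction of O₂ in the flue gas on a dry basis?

Stoichiometric O₂ = 3 × 225 = 675 mol; O₂ fed = 675 × 1.393 = 940.3 mol.
N₂ fed = 940.3 × 79/21 = 3537 mol.
Fuel reacted = 0.756 × 225 → ξ = 170.1 mol.
Outlet (n = n₀ + ν ξ):
  C₂H₅OH: 225 − 1(170.1) = 54.9
  O₂: 940.3 − 3(170.1) = 430
  N₂: 3537 (inert)
  CO₂: 0 + 2(170.1) = 340.2
  H₂O: 0 + 3(170.1) = 510.3
Dry total = 4362 mol; y_O₂ (dry) = 430 / 4362 = 0.09857.

0.0986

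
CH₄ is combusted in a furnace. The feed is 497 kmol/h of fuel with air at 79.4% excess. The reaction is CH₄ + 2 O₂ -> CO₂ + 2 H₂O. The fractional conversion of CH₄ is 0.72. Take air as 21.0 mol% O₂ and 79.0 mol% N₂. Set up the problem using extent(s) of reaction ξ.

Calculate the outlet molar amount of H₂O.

716 kmol/h

Stoichiometric O₂ = 2 × 497 = 994 kmol/h; O₂ fed = 994 × 1.794 = 1783 kmol/h.
N₂ fed = 1783 × 79/21 = 6708 kmol/h.
Fuel reacted = 0.72 × 497 → ξ = 357.8 kmol/h.
Outlet (n = n₀ + ν ξ):
  CH₄: 497 − 1(357.8) = 139.2
  O₂: 1783 − 2(357.8) = 1068
  N₂: 6708 (inert)
  CO₂: 0 + 1(357.8) = 357.8
  H₂O: 0 + 2(357.8) = 715.7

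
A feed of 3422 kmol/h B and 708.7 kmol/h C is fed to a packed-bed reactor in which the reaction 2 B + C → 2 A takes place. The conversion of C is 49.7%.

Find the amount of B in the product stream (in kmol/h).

C reacted = 0.497 × 708.7 = 352.2 kmol/h; ν_C = −1, so ξ = 352.2/1 = 352.2 kmol/h.
Outlet amounts (n = n₀ + ν ξ):
  B: 3422 − 2(352.2) = 2718
  C: 708.7 − 1(352.2) = 356.5
  A: 0 + 2(352.2) = 704.4

2720 kmol/h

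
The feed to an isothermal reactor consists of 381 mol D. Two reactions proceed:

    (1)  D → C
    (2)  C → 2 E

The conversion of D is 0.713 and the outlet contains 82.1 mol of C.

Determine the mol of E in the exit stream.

379 mol

Conversion of D: D consumed = 1ξ₁ = 0.713 × 381 → ξ₁ = 271.7 mol.
C balance: n_C = 0 + 1ξ₁ − 1ξ₂ = 82.1 → ξ₂ = (1·271.7 − 82.1)/1 = 189.6 mol.
Outlet amounts (n = n₀ + Σ ν·ξ):
  D: 381 − 1(271.7) = 109.3
  C: 0 + 1(271.7) − 1(189.6) = 82.1
  E: 0 + 2(189.6) = 379.1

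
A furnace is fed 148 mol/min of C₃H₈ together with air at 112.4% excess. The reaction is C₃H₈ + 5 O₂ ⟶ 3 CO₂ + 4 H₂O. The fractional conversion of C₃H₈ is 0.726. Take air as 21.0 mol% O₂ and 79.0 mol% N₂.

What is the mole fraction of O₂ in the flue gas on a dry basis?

0.142

Stoichiometric O₂ = 5 × 148 = 740 mol/min; O₂ fed = 740 × 2.124 = 1572 mol/min.
N₂ fed = 1572 × 79/21 = 5913 mol/min.
Fuel reacted = 0.726 × 148 → ξ = 107.4 mol/min.
Outlet (n = n₀ + ν ξ):
  C₃H₈: 148 − 1(107.4) = 40.55
  O₂: 1572 − 5(107.4) = 1035
  N₂: 5913 (inert)
  CO₂: 0 + 3(107.4) = 322.3
  H₂O: 0 + 4(107.4) = 429.8
Dry total = 7310 mol/min; y_O₂ (dry) = 1035 / 7310 = 0.1415.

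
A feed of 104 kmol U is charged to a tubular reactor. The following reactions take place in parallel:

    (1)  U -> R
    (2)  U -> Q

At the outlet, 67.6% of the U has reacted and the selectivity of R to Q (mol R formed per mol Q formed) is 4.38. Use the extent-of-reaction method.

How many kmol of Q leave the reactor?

Conversion of U: U consumed = 0.676 × 104 = 70.3 kmol = 1ξ₁ + 1ξ₂.
Selectivity: 1ξ₁ / (1ξ₂) = 4.38 → ξ₁ = 4.38 ξ₂.
Substitute: (1·4.38 + 1) ξ₂ = 70.3 → ξ₂ = 13.07 kmol, ξ₁ = 57.24 kmol.
Outlet amounts (n = n₀ + Σ ν·ξ):
  U: 104 − 1(57.24) − 1(13.07) = 33.7
  R: 0 + 1(57.24) = 57.24
  Q: 0 + 1(13.07) = 13.07

13.1 kmol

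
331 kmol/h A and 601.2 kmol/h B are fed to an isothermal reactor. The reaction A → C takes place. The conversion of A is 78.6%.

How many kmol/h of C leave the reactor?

A reacted = 0.786 × 331 = 260.2 kmol/h; ν_A = −1, so ξ = 260.2/1 = 260.2 kmol/h.
Outlet amounts (n = n₀ + ν ξ):
  A: 331 − 1(260.2) = 70.83
  C: 0 + 1(260.2) = 260.2
  B: 601.2 (inert)

260 kmol/h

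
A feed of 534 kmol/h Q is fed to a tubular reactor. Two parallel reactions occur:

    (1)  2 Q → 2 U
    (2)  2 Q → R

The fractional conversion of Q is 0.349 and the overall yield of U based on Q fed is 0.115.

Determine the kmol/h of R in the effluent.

Yield of U: 2ξ₁ / 534 = 0.115 → ξ₁ = 30.71 kmol/h.
Conversion of Q: 2ξ₁ + 2ξ₂ = 0.349 × 534 = 186.4 → ξ₂ = 62.48 kmol/h.
Outlet amounts (n = n₀ + Σ ν·ξ):
  Q: 534 − 2(30.71) − 2(62.48) = 347.6
  U: 0 + 2(30.71) = 61.41
  R: 0 + 1(62.48) = 62.48

62.5 kmol/h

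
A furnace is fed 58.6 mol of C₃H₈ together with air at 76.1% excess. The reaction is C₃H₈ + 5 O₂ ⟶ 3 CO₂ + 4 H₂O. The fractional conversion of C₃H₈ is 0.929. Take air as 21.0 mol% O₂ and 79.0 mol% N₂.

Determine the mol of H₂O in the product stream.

Stoichiometric O₂ = 5 × 58.6 = 293 mol; O₂ fed = 293 × 1.761 = 516 mol.
N₂ fed = 516 × 79/21 = 1941 mol.
Fuel reacted = 0.929 × 58.6 → ξ = 54.44 mol.
Outlet (n = n₀ + ν ξ):
  C₃H₈: 58.6 − 1(54.44) = 4.161
  O₂: 516 − 5(54.44) = 243.8
  N₂: 1941 (inert)
  CO₂: 0 + 3(54.44) = 163.3
  H₂O: 0 + 4(54.44) = 217.8

218 mol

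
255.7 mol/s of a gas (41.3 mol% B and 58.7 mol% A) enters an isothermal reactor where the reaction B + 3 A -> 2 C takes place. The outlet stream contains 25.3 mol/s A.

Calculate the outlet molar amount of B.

For A: n = n₀ − 3ξ → 25.3 = 150.1 − 3ξ, giving ξ = 41.6 mol/s.
Outlet amounts (n = n₀ + ν ξ):
  B: 105.6 − 1(41.6) = 64.01
  A: 150.1 − 3(41.6) = 25.3
  C: 0 + 2(41.6) = 83.2

64 mol/s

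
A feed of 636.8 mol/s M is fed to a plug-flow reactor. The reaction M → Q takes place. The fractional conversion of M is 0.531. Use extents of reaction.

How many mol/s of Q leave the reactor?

338 mol/s

M reacted = 0.531 × 636.8 = 338.1 mol/s; ν_M = −1, so ξ = 338.1/1 = 338.1 mol/s.
Outlet amounts (n = n₀ + ν ξ):
  M: 636.8 − 1(338.1) = 298.7
  Q: 0 + 1(338.1) = 338.1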